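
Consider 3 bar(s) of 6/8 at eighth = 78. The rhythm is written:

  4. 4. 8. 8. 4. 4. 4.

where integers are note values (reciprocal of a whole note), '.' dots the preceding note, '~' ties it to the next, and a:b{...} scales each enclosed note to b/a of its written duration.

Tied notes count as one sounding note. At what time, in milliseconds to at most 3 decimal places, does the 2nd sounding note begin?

note 2 onset = 3b = 2307.692ms

1. 0.0ms @ 0 + 2307.692ms (3)
2. 2307.692ms @ 3 + 2307.692ms (3)
3. 4615.385ms @ 6 + 1153.846ms (3/2)
4. 5769.231ms @ 15/2 + 1153.846ms (3/2)
5. 6923.077ms @ 9 + 2307.692ms (3)
6. 9230.769ms @ 12 + 2307.692ms (3)
7. 11538.462ms @ 15 + 2307.692ms (3)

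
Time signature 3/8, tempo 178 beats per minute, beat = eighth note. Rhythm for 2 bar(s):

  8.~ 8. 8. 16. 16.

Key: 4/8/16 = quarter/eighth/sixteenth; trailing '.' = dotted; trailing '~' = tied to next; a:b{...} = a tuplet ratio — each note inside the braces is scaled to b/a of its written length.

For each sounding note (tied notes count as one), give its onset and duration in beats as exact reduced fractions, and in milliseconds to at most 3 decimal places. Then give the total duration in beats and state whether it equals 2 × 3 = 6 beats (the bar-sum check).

1) 0.0ms=0b +1011.236ms=3b
2) 1011.236ms=3b +505.618ms=3/2b
3) 1516.854ms=9/2b +252.809ms=3/4b
4) 1769.663ms=21/4b +252.809ms=3/4b
Σ=6b of 6 (178bpm 3/8) — PASS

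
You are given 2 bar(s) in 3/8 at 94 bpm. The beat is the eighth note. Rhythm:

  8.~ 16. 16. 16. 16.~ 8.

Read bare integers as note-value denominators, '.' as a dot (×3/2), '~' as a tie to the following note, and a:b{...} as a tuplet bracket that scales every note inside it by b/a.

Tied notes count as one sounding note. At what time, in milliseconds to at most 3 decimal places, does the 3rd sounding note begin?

1. 0.0ms @ 0 + 1436.17ms (9/4)
2. 1436.17ms @ 9/4 + 478.723ms (3/4)
3. 1914.894ms @ 3 + 478.723ms (3/4)
4. 2393.617ms @ 15/4 + 1436.17ms (9/4)

note 3 onset = 3b = 1914.894ms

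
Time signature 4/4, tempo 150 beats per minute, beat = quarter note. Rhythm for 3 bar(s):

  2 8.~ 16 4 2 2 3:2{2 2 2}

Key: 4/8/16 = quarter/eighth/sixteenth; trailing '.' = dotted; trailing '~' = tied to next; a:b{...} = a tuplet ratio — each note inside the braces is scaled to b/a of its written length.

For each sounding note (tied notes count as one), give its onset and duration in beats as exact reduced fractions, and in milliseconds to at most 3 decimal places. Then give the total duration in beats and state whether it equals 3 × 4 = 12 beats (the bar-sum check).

1) 0.0ms=0b +800.0ms=2b
2) 800.0ms=2b +400.0ms=1b
3) 1200.0ms=3b +400.0ms=1b
4) 1600.0ms=4b +800.0ms=2b
5) 2400.0ms=6b +800.0ms=2b
6) 3200.0ms=8b +533.333ms=4/3b
7) 3733.333ms=28/3b +533.333ms=4/3b
8) 4266.667ms=32/3b +533.333ms=4/3b
Σ=12b of 12 (150bpm 4/4) — PASS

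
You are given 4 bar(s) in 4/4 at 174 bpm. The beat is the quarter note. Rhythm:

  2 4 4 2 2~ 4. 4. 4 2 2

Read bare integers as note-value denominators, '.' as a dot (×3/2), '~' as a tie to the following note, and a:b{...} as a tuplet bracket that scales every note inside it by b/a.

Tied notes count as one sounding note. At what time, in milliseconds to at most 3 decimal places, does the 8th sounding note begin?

1. 0.0ms @ 0 + 689.655ms (2)
2. 689.655ms @ 2 + 344.828ms (1)
3. 1034.483ms @ 3 + 344.828ms (1)
4. 1379.31ms @ 4 + 689.655ms (2)
5. 2068.966ms @ 6 + 1206.897ms (7/2)
6. 3275.862ms @ 19/2 + 517.241ms (3/2)
7. 3793.103ms @ 11 + 344.828ms (1)
8. 4137.931ms @ 12 + 689.655ms (2)
9. 4827.586ms @ 14 + 689.655ms (2)

note 8 onset = 12b = 4137.931ms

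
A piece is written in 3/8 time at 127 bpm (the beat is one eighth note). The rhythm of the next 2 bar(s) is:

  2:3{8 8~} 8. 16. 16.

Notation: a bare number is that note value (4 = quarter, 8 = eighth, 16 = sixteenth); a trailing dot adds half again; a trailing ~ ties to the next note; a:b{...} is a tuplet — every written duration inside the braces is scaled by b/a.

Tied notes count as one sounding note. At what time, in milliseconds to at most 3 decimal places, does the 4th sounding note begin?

note 4 onset = 21/4b = 2480.315ms

1. 0.0ms @ 0 + 708.661ms (3/2)
2. 708.661ms @ 3/2 + 1417.323ms (3)
3. 2125.984ms @ 9/2 + 354.331ms (3/4)
4. 2480.315ms @ 21/4 + 354.331ms (3/4)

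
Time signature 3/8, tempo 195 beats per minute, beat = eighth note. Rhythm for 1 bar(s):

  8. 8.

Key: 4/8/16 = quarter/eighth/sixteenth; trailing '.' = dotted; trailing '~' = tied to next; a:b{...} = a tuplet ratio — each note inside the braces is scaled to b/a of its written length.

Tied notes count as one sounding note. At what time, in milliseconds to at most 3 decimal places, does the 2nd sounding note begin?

note 2 onset = 3/2b = 461.538ms

1. 0.0ms @ 0 + 461.538ms (3/2)
2. 461.538ms @ 3/2 + 461.538ms (3/2)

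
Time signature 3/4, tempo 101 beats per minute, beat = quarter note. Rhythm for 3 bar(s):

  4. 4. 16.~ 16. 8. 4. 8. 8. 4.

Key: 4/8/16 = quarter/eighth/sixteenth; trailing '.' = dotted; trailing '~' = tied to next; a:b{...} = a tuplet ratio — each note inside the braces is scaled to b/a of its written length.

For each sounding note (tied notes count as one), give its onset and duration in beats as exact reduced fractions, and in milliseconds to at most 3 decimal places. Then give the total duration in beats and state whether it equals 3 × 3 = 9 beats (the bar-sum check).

1) 0.0ms=0b +891.089ms=3/2b
2) 891.089ms=3/2b +891.089ms=3/2b
3) 1782.178ms=3b +445.545ms=3/4b
4) 2227.723ms=15/4b +445.545ms=3/4b
5) 2673.267ms=9/2b +891.089ms=3/2b
6) 3564.356ms=6b +445.545ms=3/4b
7) 4009.901ms=27/4b +445.545ms=3/4b
8) 4455.446ms=15/2b +891.089ms=3/2b
Σ=9b of 9 (101bpm 3/4) — PASS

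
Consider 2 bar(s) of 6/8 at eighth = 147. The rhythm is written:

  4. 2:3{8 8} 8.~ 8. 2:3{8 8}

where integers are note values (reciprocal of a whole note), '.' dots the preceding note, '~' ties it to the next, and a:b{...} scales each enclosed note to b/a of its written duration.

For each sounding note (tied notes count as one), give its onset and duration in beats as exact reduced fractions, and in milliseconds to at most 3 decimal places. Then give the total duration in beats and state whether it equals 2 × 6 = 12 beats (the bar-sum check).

1) 0.0ms=0b +1224.49ms=3b
2) 1224.49ms=3b +612.245ms=3/2b
3) 1836.735ms=9/2b +612.245ms=3/2b
4) 2448.98ms=6b +1224.49ms=3b
5) 3673.469ms=9b +612.245ms=3/2b
6) 4285.714ms=21/2b +612.245ms=3/2b
Σ=12b of 12 (147bpm 6/8) — PASS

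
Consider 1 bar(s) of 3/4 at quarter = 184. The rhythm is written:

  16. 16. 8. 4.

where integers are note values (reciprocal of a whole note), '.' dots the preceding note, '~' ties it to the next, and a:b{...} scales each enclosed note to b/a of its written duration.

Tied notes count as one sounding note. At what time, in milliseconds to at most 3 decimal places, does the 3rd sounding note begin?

1. 0.0ms @ 0 + 122.283ms (3/8)
2. 122.283ms @ 3/8 + 122.283ms (3/8)
3. 244.565ms @ 3/4 + 244.565ms (3/4)
4. 489.13ms @ 3/2 + 489.13ms (3/2)

note 3 onset = 3/4b = 244.565ms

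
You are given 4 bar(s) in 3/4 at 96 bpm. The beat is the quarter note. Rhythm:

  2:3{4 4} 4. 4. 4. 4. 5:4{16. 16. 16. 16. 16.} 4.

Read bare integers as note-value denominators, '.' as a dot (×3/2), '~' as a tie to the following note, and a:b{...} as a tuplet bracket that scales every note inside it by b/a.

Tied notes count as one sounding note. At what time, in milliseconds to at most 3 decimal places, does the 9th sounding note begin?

1. 0.0ms @ 0 + 937.5ms (3/2)
2. 937.5ms @ 3/2 + 937.5ms (3/2)
3. 1875.0ms @ 3 + 937.5ms (3/2)
4. 2812.5ms @ 9/2 + 937.5ms (3/2)
5. 3750.0ms @ 6 + 937.5ms (3/2)
6. 4687.5ms @ 15/2 + 937.5ms (3/2)
7. 5625.0ms @ 9 + 187.5ms (3/10)
8. 5812.5ms @ 93/10 + 187.5ms (3/10)
9. 6000.0ms @ 48/5 + 187.5ms (3/10)
10. 6187.5ms @ 99/10 + 187.5ms (3/10)
11. 6375.0ms @ 51/5 + 187.5ms (3/10)
12. 6562.5ms @ 21/2 + 937.5ms (3/2)

note 9 onset = 48/5b = 6000.0ms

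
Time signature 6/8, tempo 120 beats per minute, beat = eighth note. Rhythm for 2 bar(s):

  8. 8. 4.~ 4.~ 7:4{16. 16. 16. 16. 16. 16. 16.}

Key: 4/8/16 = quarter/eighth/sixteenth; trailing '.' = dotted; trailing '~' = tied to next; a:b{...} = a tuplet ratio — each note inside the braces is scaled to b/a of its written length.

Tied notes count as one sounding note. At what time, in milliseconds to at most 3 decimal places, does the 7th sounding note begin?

note 7 onset = 75/7b = 5357.143ms

1. 0.0ms @ 0 + 750.0ms (3/2)
2. 750.0ms @ 3/2 + 750.0ms (3/2)
3. 1500.0ms @ 3 + 3214.286ms (45/7)
4. 4714.286ms @ 66/7 + 214.286ms (3/7)
5. 4928.571ms @ 69/7 + 214.286ms (3/7)
6. 5142.857ms @ 72/7 + 214.286ms (3/7)
7. 5357.143ms @ 75/7 + 214.286ms (3/7)
8. 5571.429ms @ 78/7 + 214.286ms (3/7)
9. 5785.714ms @ 81/7 + 214.286ms (3/7)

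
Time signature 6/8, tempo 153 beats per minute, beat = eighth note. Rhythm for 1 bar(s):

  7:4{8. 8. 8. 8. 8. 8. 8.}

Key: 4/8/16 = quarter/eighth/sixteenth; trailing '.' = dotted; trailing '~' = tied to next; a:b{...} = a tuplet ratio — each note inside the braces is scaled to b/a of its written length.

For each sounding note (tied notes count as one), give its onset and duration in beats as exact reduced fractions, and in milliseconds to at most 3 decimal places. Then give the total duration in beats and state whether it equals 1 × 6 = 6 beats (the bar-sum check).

1) 0.0ms=0b +336.134ms=6/7b
2) 336.134ms=6/7b +336.134ms=6/7b
3) 672.269ms=12/7b +336.134ms=6/7b
4) 1008.403ms=18/7b +336.134ms=6/7b
5) 1344.538ms=24/7b +336.134ms=6/7b
6) 1680.672ms=30/7b +336.134ms=6/7b
7) 2016.807ms=36/7b +336.134ms=6/7b
Σ=6b of 6 (153bpm 6/8) — PASS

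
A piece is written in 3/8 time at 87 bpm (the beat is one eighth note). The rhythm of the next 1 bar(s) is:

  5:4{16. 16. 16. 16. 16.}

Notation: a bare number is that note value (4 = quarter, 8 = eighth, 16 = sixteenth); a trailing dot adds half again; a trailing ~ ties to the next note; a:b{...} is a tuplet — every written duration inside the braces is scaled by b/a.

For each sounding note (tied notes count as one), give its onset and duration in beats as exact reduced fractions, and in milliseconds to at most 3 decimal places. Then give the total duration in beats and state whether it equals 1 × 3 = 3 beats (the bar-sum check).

1) 0.0ms=0b +413.793ms=3/5b
2) 413.793ms=3/5b +413.793ms=3/5b
3) 827.586ms=6/5b +413.793ms=3/5b
4) 1241.379ms=9/5b +413.793ms=3/5b
5) 1655.172ms=12/5b +413.793ms=3/5b
Σ=3b of 3 (87bpm 3/8) — PASS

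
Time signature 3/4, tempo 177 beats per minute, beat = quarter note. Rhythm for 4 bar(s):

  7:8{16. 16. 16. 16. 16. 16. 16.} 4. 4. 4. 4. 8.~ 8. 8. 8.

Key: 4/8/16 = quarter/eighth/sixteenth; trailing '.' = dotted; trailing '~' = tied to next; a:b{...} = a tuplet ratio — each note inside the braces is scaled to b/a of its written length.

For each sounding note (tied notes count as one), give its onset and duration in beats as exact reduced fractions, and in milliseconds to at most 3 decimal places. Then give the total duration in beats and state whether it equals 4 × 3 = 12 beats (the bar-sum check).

1) 0.0ms=0b +145.278ms=3/7b
2) 145.278ms=3/7b +145.278ms=3/7b
3) 290.557ms=6/7b +145.278ms=3/7b
4) 435.835ms=9/7b +145.278ms=3/7b
5) 581.114ms=12/7b +145.278ms=3/7b
6) 726.392ms=15/7b +145.278ms=3/7b
7) 871.671ms=18/7b +145.278ms=3/7b
8) 1016.949ms=3b +508.475ms=3/2b
9) 1525.424ms=9/2b +508.475ms=3/2b
10) 2033.898ms=6b +508.475ms=3/2b
11) 2542.373ms=15/2b +508.475ms=3/2b
12) 3050.847ms=9b +508.475ms=3/2b
13) 3559.322ms=21/2b +254.237ms=3/4b
14) 3813.559ms=45/4b +254.237ms=3/4b
Σ=12b of 12 (177bpm 3/4) — PASS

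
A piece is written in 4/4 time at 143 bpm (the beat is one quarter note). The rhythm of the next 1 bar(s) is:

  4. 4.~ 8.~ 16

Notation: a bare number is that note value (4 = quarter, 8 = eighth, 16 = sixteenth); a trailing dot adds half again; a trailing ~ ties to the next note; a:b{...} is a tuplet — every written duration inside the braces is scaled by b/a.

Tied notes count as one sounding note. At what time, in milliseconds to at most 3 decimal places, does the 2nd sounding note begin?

1. 0.0ms @ 0 + 629.371ms (3/2)
2. 629.371ms @ 3/2 + 1048.951ms (5/2)

note 2 onset = 3/2b = 629.371ms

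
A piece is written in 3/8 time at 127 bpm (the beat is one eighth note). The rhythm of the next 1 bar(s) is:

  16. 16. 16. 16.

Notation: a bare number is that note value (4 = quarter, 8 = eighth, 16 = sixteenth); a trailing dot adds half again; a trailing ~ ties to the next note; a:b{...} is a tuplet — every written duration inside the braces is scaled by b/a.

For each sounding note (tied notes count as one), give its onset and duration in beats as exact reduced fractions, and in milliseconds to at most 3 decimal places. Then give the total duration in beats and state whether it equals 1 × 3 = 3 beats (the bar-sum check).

1) 0.0ms=0b +354.331ms=3/4b
2) 354.331ms=3/4b +354.331ms=3/4b
3) 708.661ms=3/2b +354.331ms=3/4b
4) 1062.992ms=9/4b +354.331ms=3/4b
Σ=3b of 3 (127bpm 3/8) — PASS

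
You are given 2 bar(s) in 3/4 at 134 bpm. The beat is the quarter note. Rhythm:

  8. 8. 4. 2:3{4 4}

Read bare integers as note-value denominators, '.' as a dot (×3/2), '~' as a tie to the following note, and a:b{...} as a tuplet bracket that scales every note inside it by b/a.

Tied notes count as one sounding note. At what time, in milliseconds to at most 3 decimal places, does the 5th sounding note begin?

note 5 onset = 9/2b = 2014.925ms

1. 0.0ms @ 0 + 335.821ms (3/4)
2. 335.821ms @ 3/4 + 335.821ms (3/4)
3. 671.642ms @ 3/2 + 671.642ms (3/2)
4. 1343.284ms @ 3 + 671.642ms (3/2)
5. 2014.925ms @ 9/2 + 671.642ms (3/2)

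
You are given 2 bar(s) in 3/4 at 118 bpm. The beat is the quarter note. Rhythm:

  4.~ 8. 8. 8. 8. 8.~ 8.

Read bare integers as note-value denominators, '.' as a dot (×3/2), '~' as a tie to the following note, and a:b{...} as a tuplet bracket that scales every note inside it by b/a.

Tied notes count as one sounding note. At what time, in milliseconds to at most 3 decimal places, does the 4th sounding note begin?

1. 0.0ms @ 0 + 1144.068ms (9/4)
2. 1144.068ms @ 9/4 + 381.356ms (3/4)
3. 1525.424ms @ 3 + 381.356ms (3/4)
4. 1906.78ms @ 15/4 + 381.356ms (3/4)
5. 2288.136ms @ 9/2 + 762.712ms (3/2)

note 4 onset = 15/4b = 1906.78ms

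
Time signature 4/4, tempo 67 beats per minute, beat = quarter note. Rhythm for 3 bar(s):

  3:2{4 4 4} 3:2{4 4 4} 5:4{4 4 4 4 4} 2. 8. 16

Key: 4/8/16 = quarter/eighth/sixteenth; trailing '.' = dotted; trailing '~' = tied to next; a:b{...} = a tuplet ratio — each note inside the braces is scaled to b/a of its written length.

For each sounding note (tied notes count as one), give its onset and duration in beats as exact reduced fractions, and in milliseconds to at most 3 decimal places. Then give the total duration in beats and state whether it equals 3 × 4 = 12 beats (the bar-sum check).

1) 0.0ms=0b +597.015ms=2/3b
2) 597.015ms=2/3b +597.015ms=2/3b
3) 1194.03ms=4/3b +597.015ms=2/3b
4) 1791.045ms=2b +597.015ms=2/3b
5) 2388.06ms=8/3b +597.015ms=2/3b
6) 2985.075ms=10/3b +597.015ms=2/3b
7) 3582.09ms=4b +716.418ms=4/5b
8) 4298.507ms=24/5b +716.418ms=4/5b
9) 5014.925ms=28/5b +716.418ms=4/5b
10) 5731.343ms=32/5b +716.418ms=4/5b
11) 6447.761ms=36/5b +716.418ms=4/5b
12) 7164.179ms=8b +2686.567ms=3b
13) 9850.746ms=11b +671.642ms=3/4b
14) 10522.388ms=47/4b +223.881ms=1/4b
Σ=12b of 12 (67bpm 4/4) — PASS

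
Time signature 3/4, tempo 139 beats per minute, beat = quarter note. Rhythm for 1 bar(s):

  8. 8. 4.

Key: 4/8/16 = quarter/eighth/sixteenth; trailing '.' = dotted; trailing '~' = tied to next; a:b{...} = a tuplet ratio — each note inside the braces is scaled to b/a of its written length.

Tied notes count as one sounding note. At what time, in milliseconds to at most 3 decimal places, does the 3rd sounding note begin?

1. 0.0ms @ 0 + 323.741ms (3/4)
2. 323.741ms @ 3/4 + 323.741ms (3/4)
3. 647.482ms @ 3/2 + 647.482ms (3/2)

note 3 onset = 3/2b = 647.482ms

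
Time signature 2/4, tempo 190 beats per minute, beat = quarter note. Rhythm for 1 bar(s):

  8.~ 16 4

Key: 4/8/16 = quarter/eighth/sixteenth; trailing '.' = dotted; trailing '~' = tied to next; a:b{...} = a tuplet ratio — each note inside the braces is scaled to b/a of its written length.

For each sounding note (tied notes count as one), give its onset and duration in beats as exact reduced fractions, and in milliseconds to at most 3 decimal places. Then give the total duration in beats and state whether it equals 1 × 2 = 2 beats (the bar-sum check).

1) 0.0ms=0b +315.789ms=1b
2) 315.789ms=1b +315.789ms=1b
Σ=2b of 2 (190bpm 2/4) — PASS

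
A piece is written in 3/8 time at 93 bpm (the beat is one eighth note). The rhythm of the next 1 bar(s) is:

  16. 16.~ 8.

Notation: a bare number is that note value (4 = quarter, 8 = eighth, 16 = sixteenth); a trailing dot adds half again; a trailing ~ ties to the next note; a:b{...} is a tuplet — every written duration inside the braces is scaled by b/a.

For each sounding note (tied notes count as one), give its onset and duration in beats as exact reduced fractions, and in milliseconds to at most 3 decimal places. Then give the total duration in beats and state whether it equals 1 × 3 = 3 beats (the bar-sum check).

1) 0.0ms=0b +483.871ms=3/4b
2) 483.871ms=3/4b +1451.613ms=9/4b
Σ=3b of 3 (93bpm 3/8) — PASS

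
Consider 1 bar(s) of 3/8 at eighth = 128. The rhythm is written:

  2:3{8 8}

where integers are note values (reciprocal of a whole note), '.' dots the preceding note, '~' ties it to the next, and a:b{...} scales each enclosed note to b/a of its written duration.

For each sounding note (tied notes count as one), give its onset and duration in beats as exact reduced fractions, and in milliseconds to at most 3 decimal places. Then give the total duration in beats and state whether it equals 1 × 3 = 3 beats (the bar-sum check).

1) 0.0ms=0b +703.125ms=3/2b
2) 703.125ms=3/2b +703.125ms=3/2b
Σ=3b of 3 (128bpm 3/8) — PASS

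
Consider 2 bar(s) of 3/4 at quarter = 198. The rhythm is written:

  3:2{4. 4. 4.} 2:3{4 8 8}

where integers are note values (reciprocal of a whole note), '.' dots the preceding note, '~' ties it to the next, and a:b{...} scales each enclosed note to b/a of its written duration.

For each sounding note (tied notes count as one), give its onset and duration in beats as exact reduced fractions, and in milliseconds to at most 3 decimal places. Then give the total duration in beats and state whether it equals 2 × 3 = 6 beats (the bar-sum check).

1) 0.0ms=0b +303.03ms=1b
2) 303.03ms=1b +303.03ms=1b
3) 606.061ms=2b +303.03ms=1b
4) 909.091ms=3b +454.545ms=3/2b
5) 1363.636ms=9/2b +227.273ms=3/4b
6) 1590.909ms=21/4b +227.273ms=3/4b
Σ=6b of 6 (198bpm 3/4) — PASS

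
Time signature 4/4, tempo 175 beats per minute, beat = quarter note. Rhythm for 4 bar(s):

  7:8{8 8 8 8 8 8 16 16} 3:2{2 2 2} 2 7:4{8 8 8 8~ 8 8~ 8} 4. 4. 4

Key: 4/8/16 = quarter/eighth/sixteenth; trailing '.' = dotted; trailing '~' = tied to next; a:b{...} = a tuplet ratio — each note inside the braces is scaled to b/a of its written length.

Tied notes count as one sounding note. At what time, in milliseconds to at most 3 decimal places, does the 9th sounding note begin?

note 9 onset = 4b = 1371.429ms

1. 0.0ms @ 0 + 195.918ms (4/7)
2. 195.918ms @ 4/7 + 195.918ms (4/7)
3. 391.837ms @ 8/7 + 195.918ms (4/7)
4. 587.755ms @ 12/7 + 195.918ms (4/7)
5. 783.673ms @ 16/7 + 195.918ms (4/7)
6. 979.592ms @ 20/7 + 195.918ms (4/7)
7. 1175.51ms @ 24/7 + 97.959ms (2/7)
8. 1273.469ms @ 26/7 + 97.959ms (2/7)
9. 1371.429ms @ 4 + 457.143ms (4/3)
10. 1828.571ms @ 16/3 + 457.143ms (4/3)
11. 2285.714ms @ 20/3 + 457.143ms (4/3)
12. 2742.857ms @ 8 + 685.714ms (2)
13. 3428.571ms @ 10 + 97.959ms (2/7)
14. 3526.531ms @ 72/7 + 97.959ms (2/7)
15. 3624.49ms @ 74/7 + 97.959ms (2/7)
16. 3722.449ms @ 76/7 + 195.918ms (4/7)
17. 3918.367ms @ 80/7 + 195.918ms (4/7)
18. 4114.286ms @ 12 + 514.286ms (3/2)
19. 4628.571ms @ 27/2 + 514.286ms (3/2)
20. 5142.857ms @ 15 + 342.857ms (1)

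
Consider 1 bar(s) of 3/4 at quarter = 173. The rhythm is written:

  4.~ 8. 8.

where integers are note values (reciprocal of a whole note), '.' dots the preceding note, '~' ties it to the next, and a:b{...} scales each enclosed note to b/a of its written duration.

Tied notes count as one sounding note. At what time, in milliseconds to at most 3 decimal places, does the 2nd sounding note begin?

1. 0.0ms @ 0 + 780.347ms (9/4)
2. 780.347ms @ 9/4 + 260.116ms (3/4)

note 2 onset = 9/4b = 780.347ms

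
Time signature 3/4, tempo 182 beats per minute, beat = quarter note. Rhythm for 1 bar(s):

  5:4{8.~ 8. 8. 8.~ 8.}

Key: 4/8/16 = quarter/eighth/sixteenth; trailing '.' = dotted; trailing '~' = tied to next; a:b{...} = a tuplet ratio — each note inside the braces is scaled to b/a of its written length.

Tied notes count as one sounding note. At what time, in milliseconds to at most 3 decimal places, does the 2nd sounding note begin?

1. 0.0ms @ 0 + 395.604ms (6/5)
2. 395.604ms @ 6/5 + 197.802ms (3/5)
3. 593.407ms @ 9/5 + 395.604ms (6/5)

note 2 onset = 6/5b = 395.604ms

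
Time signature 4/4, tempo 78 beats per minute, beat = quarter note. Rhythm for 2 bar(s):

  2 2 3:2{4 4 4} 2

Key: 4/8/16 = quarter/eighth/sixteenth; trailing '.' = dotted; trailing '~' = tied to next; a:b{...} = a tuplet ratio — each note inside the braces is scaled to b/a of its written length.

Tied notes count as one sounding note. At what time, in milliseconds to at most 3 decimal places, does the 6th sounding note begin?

1. 0.0ms @ 0 + 1538.462ms (2)
2. 1538.462ms @ 2 + 1538.462ms (2)
3. 3076.923ms @ 4 + 512.821ms (2/3)
4. 3589.744ms @ 14/3 + 512.821ms (2/3)
5. 4102.564ms @ 16/3 + 512.821ms (2/3)
6. 4615.385ms @ 6 + 1538.462ms (2)

note 6 onset = 6b = 4615.385ms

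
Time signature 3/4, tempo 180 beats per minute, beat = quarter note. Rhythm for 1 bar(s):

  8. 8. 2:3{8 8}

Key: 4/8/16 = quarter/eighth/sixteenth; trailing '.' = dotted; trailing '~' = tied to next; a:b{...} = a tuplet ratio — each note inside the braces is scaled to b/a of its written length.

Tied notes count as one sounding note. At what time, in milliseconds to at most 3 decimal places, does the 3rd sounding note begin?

note 3 onset = 3/2b = 500.0ms

1. 0.0ms @ 0 + 250.0ms (3/4)
2. 250.0ms @ 3/4 + 250.0ms (3/4)
3. 500.0ms @ 3/2 + 250.0ms (3/4)
4. 750.0ms @ 9/4 + 250.0ms (3/4)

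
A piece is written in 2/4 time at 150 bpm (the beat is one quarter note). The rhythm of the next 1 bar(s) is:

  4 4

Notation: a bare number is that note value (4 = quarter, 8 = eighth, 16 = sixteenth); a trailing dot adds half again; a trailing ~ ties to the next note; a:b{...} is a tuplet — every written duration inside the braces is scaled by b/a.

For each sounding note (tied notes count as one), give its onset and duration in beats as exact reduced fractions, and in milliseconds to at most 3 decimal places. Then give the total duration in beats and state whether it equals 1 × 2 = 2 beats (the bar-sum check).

1) 0.0ms=0b +400.0ms=1b
2) 400.0ms=1b +400.0ms=1b
Σ=2b of 2 (150bpm 2/4) — PASS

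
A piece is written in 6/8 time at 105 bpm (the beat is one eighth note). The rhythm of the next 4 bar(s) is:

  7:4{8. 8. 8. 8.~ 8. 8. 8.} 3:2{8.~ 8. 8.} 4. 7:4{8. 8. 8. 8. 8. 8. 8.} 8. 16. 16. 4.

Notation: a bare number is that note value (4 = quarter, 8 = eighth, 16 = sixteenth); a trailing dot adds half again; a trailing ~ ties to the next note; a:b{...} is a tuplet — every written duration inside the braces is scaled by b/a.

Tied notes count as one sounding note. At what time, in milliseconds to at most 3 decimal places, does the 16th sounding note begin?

note 16 onset = 120/7b = 9795.918ms

1. 0.0ms @ 0 + 489.796ms (6/7)
2. 489.796ms @ 6/7 + 489.796ms (6/7)
3. 979.592ms @ 12/7 + 489.796ms (6/7)
4. 1469.388ms @ 18/7 + 979.592ms (12/7)
5. 2448.98ms @ 30/7 + 489.796ms (6/7)
6. 2938.776ms @ 36/7 + 489.796ms (6/7)
7. 3428.571ms @ 6 + 1142.857ms (2)
8. 4571.429ms @ 8 + 571.429ms (1)
9. 5142.857ms @ 9 + 1714.286ms (3)
10. 6857.143ms @ 12 + 489.796ms (6/7)
11. 7346.939ms @ 90/7 + 489.796ms (6/7)
12. 7836.735ms @ 96/7 + 489.796ms (6/7)
13. 8326.531ms @ 102/7 + 489.796ms (6/7)
14. 8816.327ms @ 108/7 + 489.796ms (6/7)
15. 9306.122ms @ 114/7 + 489.796ms (6/7)
16. 9795.918ms @ 120/7 + 489.796ms (6/7)
17. 10285.714ms @ 18 + 857.143ms (3/2)
18. 11142.857ms @ 39/2 + 428.571ms (3/4)
19. 11571.429ms @ 81/4 + 428.571ms (3/4)
20. 12000.0ms @ 21 + 1714.286ms (3)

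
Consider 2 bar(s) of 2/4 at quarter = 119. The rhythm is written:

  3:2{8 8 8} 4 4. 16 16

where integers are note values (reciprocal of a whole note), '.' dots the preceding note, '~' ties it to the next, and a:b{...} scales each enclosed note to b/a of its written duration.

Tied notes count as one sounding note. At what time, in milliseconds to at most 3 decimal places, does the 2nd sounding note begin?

1. 0.0ms @ 0 + 168.067ms (1/3)
2. 168.067ms @ 1/3 + 168.067ms (1/3)
3. 336.134ms @ 2/3 + 168.067ms (1/3)
4. 504.202ms @ 1 + 504.202ms (1)
5. 1008.403ms @ 2 + 756.303ms (3/2)
6. 1764.706ms @ 7/2 + 126.05ms (1/4)
7. 1890.756ms @ 15/4 + 126.05ms (1/4)

note 2 onset = 1/3b = 168.067ms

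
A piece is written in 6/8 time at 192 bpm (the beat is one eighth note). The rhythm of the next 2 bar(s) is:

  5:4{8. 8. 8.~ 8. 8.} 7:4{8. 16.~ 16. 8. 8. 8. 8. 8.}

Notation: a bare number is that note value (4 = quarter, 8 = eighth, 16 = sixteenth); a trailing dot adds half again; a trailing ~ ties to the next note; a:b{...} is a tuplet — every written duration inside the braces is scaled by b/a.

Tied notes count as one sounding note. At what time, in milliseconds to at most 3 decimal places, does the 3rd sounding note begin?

note 3 onset = 12/5b = 750.0ms

1. 0.0ms @ 0 + 375.0ms (6/5)
2. 375.0ms @ 6/5 + 375.0ms (6/5)
3. 750.0ms @ 12/5 + 750.0ms (12/5)
4. 1500.0ms @ 24/5 + 375.0ms (6/5)
5. 1875.0ms @ 6 + 267.857ms (6/7)
6. 2142.857ms @ 48/7 + 267.857ms (6/7)
7. 2410.714ms @ 54/7 + 267.857ms (6/7)
8. 2678.571ms @ 60/7 + 267.857ms (6/7)
9. 2946.429ms @ 66/7 + 267.857ms (6/7)
10. 3214.286ms @ 72/7 + 267.857ms (6/7)
11. 3482.143ms @ 78/7 + 267.857ms (6/7)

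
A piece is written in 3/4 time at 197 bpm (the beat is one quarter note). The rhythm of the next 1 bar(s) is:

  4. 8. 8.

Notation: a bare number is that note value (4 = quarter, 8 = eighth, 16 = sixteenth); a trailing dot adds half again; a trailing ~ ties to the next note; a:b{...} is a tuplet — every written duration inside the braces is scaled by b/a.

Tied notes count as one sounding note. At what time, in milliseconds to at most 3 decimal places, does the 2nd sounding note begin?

note 2 onset = 3/2b = 456.853ms

1. 0.0ms @ 0 + 456.853ms (3/2)
2. 456.853ms @ 3/2 + 228.426ms (3/4)
3. 685.279ms @ 9/4 + 228.426ms (3/4)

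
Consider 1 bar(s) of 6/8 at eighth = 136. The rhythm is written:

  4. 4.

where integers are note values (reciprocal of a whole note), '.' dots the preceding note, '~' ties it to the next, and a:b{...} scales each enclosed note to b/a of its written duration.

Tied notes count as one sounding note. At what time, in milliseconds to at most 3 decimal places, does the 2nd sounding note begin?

1. 0.0ms @ 0 + 1323.529ms (3)
2. 1323.529ms @ 3 + 1323.529ms (3)

note 2 onset = 3b = 1323.529ms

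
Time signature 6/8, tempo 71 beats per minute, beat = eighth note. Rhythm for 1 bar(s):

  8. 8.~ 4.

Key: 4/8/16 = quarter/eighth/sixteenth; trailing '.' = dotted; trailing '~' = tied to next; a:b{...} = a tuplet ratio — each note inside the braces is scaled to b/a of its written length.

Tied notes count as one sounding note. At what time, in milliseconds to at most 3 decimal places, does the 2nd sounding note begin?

note 2 onset = 3/2b = 1267.606ms

1. 0.0ms @ 0 + 1267.606ms (3/2)
2. 1267.606ms @ 3/2 + 3802.817ms (9/2)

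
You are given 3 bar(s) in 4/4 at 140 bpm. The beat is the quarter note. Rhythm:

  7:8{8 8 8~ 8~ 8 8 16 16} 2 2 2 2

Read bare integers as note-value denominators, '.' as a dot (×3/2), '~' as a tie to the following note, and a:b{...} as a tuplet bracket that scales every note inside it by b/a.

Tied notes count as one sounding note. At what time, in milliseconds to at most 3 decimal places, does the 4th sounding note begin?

note 4 onset = 20/7b = 1224.49ms

1. 0.0ms @ 0 + 244.898ms (4/7)
2. 244.898ms @ 4/7 + 244.898ms (4/7)
3. 489.796ms @ 8/7 + 734.694ms (12/7)
4. 1224.49ms @ 20/7 + 244.898ms (4/7)
5. 1469.388ms @ 24/7 + 122.449ms (2/7)
6. 1591.837ms @ 26/7 + 122.449ms (2/7)
7. 1714.286ms @ 4 + 857.143ms (2)
8. 2571.429ms @ 6 + 857.143ms (2)
9. 3428.571ms @ 8 + 857.143ms (2)
10. 4285.714ms @ 10 + 857.143ms (2)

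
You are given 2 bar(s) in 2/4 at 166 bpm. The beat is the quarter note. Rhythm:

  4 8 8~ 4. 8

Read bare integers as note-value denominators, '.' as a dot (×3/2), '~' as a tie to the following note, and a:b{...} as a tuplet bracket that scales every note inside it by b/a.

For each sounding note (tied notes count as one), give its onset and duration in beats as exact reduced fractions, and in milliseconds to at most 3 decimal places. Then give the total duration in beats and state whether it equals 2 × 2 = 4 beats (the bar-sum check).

1) 0.0ms=0b +361.446ms=1b
2) 361.446ms=1b +180.723ms=1/2b
3) 542.169ms=3/2b +722.892ms=2b
4) 1265.06ms=7/2b +180.723ms=1/2b
Σ=4b of 4 (166bpm 2/4) — PASS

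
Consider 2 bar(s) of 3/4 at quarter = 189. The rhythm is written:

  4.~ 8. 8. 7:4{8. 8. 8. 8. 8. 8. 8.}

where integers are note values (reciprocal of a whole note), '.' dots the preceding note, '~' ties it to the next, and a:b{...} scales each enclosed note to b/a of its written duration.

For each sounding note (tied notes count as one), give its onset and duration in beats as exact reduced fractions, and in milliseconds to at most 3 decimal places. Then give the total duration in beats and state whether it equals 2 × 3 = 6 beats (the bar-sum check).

1) 0.0ms=0b +714.286ms=9/4b
2) 714.286ms=9/4b +238.095ms=3/4b
3) 952.381ms=3b +136.054ms=3/7b
4) 1088.435ms=24/7b +136.054ms=3/7b
5) 1224.49ms=27/7b +136.054ms=3/7b
6) 1360.544ms=30/7b +136.054ms=3/7b
7) 1496.599ms=33/7b +136.054ms=3/7b
8) 1632.653ms=36/7b +136.054ms=3/7b
9) 1768.707ms=39/7b +136.054ms=3/7b
Σ=6b of 6 (189bpm 3/4) — PASS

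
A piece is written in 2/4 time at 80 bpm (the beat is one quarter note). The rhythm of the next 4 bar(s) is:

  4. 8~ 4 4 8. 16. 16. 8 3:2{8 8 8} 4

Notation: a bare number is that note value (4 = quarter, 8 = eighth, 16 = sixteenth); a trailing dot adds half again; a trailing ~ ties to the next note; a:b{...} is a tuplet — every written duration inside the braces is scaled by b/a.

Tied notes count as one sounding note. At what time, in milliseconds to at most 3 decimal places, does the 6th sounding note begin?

1. 0.0ms @ 0 + 1125.0ms (3/2)
2. 1125.0ms @ 3/2 + 1125.0ms (3/2)
3. 2250.0ms @ 3 + 750.0ms (1)
4. 3000.0ms @ 4 + 562.5ms (3/4)
5. 3562.5ms @ 19/4 + 281.25ms (3/8)
6. 3843.75ms @ 41/8 + 281.25ms (3/8)
7. 4125.0ms @ 11/2 + 375.0ms (1/2)
8. 4500.0ms @ 6 + 250.0ms (1/3)
9. 4750.0ms @ 19/3 + 250.0ms (1/3)
10. 5000.0ms @ 20/3 + 250.0ms (1/3)
11. 5250.0ms @ 7 + 750.0ms (1)

note 6 onset = 41/8b = 3843.75ms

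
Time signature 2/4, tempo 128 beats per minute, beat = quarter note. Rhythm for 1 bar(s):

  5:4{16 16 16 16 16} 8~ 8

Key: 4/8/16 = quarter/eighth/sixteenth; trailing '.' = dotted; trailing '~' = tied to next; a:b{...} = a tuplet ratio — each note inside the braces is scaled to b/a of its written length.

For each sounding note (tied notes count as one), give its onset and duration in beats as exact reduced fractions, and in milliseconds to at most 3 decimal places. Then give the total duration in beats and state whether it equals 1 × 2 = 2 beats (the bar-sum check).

1) 0.0ms=0b +93.75ms=1/5b
2) 93.75ms=1/5b +93.75ms=1/5b
3) 187.5ms=2/5b +93.75ms=1/5b
4) 281.25ms=3/5b +93.75ms=1/5b
5) 375.0ms=4/5b +93.75ms=1/5b
6) 468.75ms=1b +468.75ms=1b
Σ=2b of 2 (128bpm 2/4) — PASS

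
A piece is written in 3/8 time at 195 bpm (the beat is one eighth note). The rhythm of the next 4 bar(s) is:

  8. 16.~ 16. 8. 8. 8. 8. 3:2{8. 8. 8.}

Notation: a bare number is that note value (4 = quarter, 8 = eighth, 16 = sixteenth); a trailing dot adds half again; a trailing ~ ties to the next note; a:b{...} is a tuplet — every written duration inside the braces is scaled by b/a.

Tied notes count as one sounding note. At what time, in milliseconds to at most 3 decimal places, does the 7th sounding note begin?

1. 0.0ms @ 0 + 461.538ms (3/2)
2. 461.538ms @ 3/2 + 461.538ms (3/2)
3. 923.077ms @ 3 + 461.538ms (3/2)
4. 1384.615ms @ 9/2 + 461.538ms (3/2)
5. 1846.154ms @ 6 + 461.538ms (3/2)
6. 2307.692ms @ 15/2 + 461.538ms (3/2)
7. 2769.231ms @ 9 + 307.692ms (1)
8. 3076.923ms @ 10 + 307.692ms (1)
9. 3384.615ms @ 11 + 307.692ms (1)

note 7 onset = 9b = 2769.231ms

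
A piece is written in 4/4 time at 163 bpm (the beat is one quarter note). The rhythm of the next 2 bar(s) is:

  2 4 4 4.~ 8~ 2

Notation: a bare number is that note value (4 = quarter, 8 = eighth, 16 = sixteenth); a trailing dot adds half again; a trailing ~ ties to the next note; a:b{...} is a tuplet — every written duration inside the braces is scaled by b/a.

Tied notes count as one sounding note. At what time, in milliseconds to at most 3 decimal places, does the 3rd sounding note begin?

note 3 onset = 3b = 1104.294ms

1. 0.0ms @ 0 + 736.196ms (2)
2. 736.196ms @ 2 + 368.098ms (1)
3. 1104.294ms @ 3 + 368.098ms (1)
4. 1472.393ms @ 4 + 1472.393ms (4)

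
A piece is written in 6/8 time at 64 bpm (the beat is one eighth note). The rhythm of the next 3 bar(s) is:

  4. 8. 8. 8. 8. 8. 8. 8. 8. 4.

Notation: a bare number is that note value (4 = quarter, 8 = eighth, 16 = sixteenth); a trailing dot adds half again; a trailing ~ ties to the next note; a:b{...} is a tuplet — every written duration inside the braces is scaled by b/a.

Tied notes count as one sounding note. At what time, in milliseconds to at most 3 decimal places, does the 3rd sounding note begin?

note 3 onset = 9/2b = 4218.75ms

1. 0.0ms @ 0 + 2812.5ms (3)
2. 2812.5ms @ 3 + 1406.25ms (3/2)
3. 4218.75ms @ 9/2 + 1406.25ms (3/2)
4. 5625.0ms @ 6 + 1406.25ms (3/2)
5. 7031.25ms @ 15/2 + 1406.25ms (3/2)
6. 8437.5ms @ 9 + 1406.25ms (3/2)
7. 9843.75ms @ 21/2 + 1406.25ms (3/2)
8. 11250.0ms @ 12 + 1406.25ms (3/2)
9. 12656.25ms @ 27/2 + 1406.25ms (3/2)
10. 14062.5ms @ 15 + 2812.5ms (3)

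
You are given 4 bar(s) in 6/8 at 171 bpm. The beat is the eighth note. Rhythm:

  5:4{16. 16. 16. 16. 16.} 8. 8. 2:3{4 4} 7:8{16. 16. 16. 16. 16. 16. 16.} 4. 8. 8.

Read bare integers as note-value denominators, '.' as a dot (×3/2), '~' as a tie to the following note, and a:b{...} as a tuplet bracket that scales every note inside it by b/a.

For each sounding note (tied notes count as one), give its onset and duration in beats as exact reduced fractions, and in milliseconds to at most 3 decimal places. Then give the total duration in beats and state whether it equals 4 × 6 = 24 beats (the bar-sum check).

1) 0.0ms=0b +210.526ms=3/5b
2) 210.526ms=3/5b +210.526ms=3/5b
3) 421.053ms=6/5b +210.526ms=3/5b
4) 631.579ms=9/5b +210.526ms=3/5b
5) 842.105ms=12/5b +210.526ms=3/5b
6) 1052.632ms=3b +526.316ms=3/2b
7) 1578.947ms=9/2b +526.316ms=3/2b
8) 2105.263ms=6b +1052.632ms=3b
9) 3157.895ms=9b +1052.632ms=3b
10) 4210.526ms=12b +300.752ms=6/7b
11) 4511.278ms=90/7b +300.752ms=6/7b
12) 4812.03ms=96/7b +300.752ms=6/7b
13) 5112.782ms=102/7b +300.752ms=6/7b
14) 5413.534ms=108/7b +300.752ms=6/7b
15) 5714.286ms=114/7b +300.752ms=6/7b
16) 6015.038ms=120/7b +300.752ms=6/7b
17) 6315.789ms=18b +1052.632ms=3b
18) 7368.421ms=21b +526.316ms=3/2b
19) 7894.737ms=45/2b +526.316ms=3/2b
Σ=24b of 24 (171bpm 6/8) — PASS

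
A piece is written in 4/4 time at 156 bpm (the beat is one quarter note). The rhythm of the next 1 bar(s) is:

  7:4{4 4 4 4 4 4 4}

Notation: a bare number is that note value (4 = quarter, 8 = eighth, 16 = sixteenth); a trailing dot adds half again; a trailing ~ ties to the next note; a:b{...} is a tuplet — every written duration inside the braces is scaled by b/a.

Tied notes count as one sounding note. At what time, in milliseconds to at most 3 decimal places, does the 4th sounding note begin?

1. 0.0ms @ 0 + 219.78ms (4/7)
2. 219.78ms @ 4/7 + 219.78ms (4/7)
3. 439.56ms @ 8/7 + 219.78ms (4/7)
4. 659.341ms @ 12/7 + 219.78ms (4/7)
5. 879.121ms @ 16/7 + 219.78ms (4/7)
6. 1098.901ms @ 20/7 + 219.78ms (4/7)
7. 1318.681ms @ 24/7 + 219.78ms (4/7)

note 4 onset = 12/7b = 659.341ms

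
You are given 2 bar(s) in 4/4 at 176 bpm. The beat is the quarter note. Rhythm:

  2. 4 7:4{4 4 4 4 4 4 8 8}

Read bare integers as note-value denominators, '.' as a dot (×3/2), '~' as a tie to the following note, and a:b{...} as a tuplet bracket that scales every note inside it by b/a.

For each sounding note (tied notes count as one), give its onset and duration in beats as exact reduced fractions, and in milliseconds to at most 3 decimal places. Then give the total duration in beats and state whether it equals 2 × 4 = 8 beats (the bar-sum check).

1) 0.0ms=0b +1022.727ms=3b
2) 1022.727ms=3b +340.909ms=1b
3) 1363.636ms=4b +194.805ms=4/7b
4) 1558.442ms=32/7b +194.805ms=4/7b
5) 1753.247ms=36/7b +194.805ms=4/7b
6) 1948.052ms=40/7b +194.805ms=4/7b
7) 2142.857ms=44/7b +194.805ms=4/7b
8) 2337.662ms=48/7b +194.805ms=4/7b
9) 2532.468ms=52/7b +97.403ms=2/7b
10) 2629.87ms=54/7b +97.403ms=2/7b
Σ=8b of 8 (176bpm 4/4) — PASS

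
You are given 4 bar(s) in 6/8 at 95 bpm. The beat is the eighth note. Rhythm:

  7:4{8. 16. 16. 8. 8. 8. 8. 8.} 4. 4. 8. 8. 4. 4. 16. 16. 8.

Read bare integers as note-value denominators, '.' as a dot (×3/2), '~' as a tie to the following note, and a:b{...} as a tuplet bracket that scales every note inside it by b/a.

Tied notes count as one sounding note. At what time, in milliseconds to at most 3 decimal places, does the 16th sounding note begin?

note 16 onset = 87/4b = 13736.842ms

1. 0.0ms @ 0 + 541.353ms (6/7)
2. 541.353ms @ 6/7 + 270.677ms (3/7)
3. 812.03ms @ 9/7 + 270.677ms (3/7)
4. 1082.707ms @ 12/7 + 541.353ms (6/7)
5. 1624.06ms @ 18/7 + 541.353ms (6/7)
6. 2165.414ms @ 24/7 + 541.353ms (6/7)
7. 2706.767ms @ 30/7 + 541.353ms (6/7)
8. 3248.12ms @ 36/7 + 541.353ms (6/7)
9. 3789.474ms @ 6 + 1894.737ms (3)
10. 5684.211ms @ 9 + 1894.737ms (3)
11. 7578.947ms @ 12 + 947.368ms (3/2)
12. 8526.316ms @ 27/2 + 947.368ms (3/2)
13. 9473.684ms @ 15 + 1894.737ms (3)
14. 11368.421ms @ 18 + 1894.737ms (3)
15. 13263.158ms @ 21 + 473.684ms (3/4)
16. 13736.842ms @ 87/4 + 473.684ms (3/4)
17. 14210.526ms @ 45/2 + 947.368ms (3/2)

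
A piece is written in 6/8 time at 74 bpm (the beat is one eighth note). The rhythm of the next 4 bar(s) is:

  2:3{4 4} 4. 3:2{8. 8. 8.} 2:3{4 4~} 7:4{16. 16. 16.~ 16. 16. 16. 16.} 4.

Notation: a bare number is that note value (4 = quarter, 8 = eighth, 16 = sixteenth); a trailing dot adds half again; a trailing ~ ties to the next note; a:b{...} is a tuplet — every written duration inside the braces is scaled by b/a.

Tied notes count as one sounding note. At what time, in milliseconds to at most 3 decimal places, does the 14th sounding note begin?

1. 0.0ms @ 0 + 2432.432ms (3)
2. 2432.432ms @ 3 + 2432.432ms (3)
3. 4864.865ms @ 6 + 2432.432ms (3)
4. 7297.297ms @ 9 + 810.811ms (1)
5. 8108.108ms @ 10 + 810.811ms (1)
6. 8918.919ms @ 11 + 810.811ms (1)
7. 9729.73ms @ 12 + 2432.432ms (3)
8. 12162.162ms @ 15 + 2779.923ms (24/7)
9. 14942.085ms @ 129/7 + 347.49ms (3/7)
10. 15289.575ms @ 132/7 + 694.981ms (6/7)
11. 15984.556ms @ 138/7 + 347.49ms (3/7)
12. 16332.046ms @ 141/7 + 347.49ms (3/7)
13. 16679.537ms @ 144/7 + 347.49ms (3/7)
14. 17027.027ms @ 21 + 2432.432ms (3)

note 14 onset = 21b = 17027.027ms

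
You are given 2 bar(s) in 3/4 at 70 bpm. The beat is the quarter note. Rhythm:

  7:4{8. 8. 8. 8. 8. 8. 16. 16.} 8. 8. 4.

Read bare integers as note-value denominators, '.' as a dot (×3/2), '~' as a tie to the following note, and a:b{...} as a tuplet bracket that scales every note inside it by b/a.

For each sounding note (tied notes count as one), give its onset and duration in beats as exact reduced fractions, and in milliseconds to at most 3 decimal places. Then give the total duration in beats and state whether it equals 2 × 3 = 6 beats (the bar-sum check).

1) 0.0ms=0b +367.347ms=3/7b
2) 367.347ms=3/7b +367.347ms=3/7b
3) 734.694ms=6/7b +367.347ms=3/7b
4) 1102.041ms=9/7b +367.347ms=3/7b
5) 1469.388ms=12/7b +367.347ms=3/7b
6) 1836.735ms=15/7b +367.347ms=3/7b
7) 2204.082ms=18/7b +183.673ms=3/14b
8) 2387.755ms=39/14b +183.673ms=3/14b
9) 2571.429ms=3b +642.857ms=3/4b
10) 3214.286ms=15/4b +642.857ms=3/4b
11) 3857.143ms=9/2b +1285.714ms=3/2b
Σ=6b of 6 (70bpm 3/4) — PASS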